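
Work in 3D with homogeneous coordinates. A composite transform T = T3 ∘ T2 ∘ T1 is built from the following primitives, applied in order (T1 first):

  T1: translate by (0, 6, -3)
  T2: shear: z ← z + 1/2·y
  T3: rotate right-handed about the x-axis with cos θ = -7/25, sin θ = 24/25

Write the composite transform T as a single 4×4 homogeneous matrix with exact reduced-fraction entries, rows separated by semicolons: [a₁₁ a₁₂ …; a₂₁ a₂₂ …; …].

T1 = [1 0 0 0; 0 1 0 6; 0 0 1 -3; 0 0 0 1]
T2·T1 = [1 0 0 0; 0 1 0 6; 0 1/2 1 0; 0 0 0 1]
T3·…·T1 = [1 0 0 0; 0 -19/25 -24/25 -42/25; 0 41/50 -7/25 144/25; 0 0 0 1]

T = [1 0 0 0; 0 -19/25 -24/25 -42/25; 0 41/50 -7/25 144/25; 0 0 0 1]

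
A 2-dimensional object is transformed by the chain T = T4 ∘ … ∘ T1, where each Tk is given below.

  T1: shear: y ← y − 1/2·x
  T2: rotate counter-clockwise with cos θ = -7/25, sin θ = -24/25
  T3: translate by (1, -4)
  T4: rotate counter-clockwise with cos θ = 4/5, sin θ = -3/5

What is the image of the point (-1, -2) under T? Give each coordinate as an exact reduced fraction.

T1 shear: y ← y − 1/2·x: (-1, -2) → (-1, -3/2)
T2 rotate counter-clockwise with cos θ = -7/25, sin θ = -24/25: (-1, -3/2) → (-29/25, 69/50)
T3 translate by (1, -4): (-29/25, 69/50) → (-4/25, -131/50)
T4 rotate counter-clockwise with cos θ = 4/5, sin θ = -3/5: (-4/25, -131/50) → (-17/10, -2)

T(p) = (-17/10, -2)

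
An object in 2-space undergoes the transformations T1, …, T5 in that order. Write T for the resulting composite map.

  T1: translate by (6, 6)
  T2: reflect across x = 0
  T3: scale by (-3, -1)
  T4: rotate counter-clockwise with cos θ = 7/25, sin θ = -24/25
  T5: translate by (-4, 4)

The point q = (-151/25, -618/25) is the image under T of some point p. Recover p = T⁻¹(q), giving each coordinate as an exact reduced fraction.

T1 = [1 0 6; 0 1 6; 0 0 1]
T2·T1 = [-1 0 -6; 0 1 6; 0 0 1]
T3·…·T1 = [3 0 18; 0 -1 -6; 0 0 1]
T4·…·T1 = [21/25 -24/25 -18/25; -72/25 -7/25 -474/25; 0 0 1]
T5·…·T1 = [21/25 -24/25 -118/25; -72/25 -7/25 -374/25; 0 0 1]
det M = -3; M⁻¹ = [7/75 -8/25 -326/75; -24/25 -7/25 -218/25; 0 0 1]
M⁻¹ · (-151/25, -618/25)ᵀ = (3, 4)ᵀ

p = (3, 4)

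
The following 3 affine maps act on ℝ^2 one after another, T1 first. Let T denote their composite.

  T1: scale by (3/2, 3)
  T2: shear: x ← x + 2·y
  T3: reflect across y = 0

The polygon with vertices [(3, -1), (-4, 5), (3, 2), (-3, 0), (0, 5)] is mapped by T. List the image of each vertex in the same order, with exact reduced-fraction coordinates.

T1 scale by (3/2, 3): (3, -1) → (9/2, -3); (-4, 5) → (-6, 15); (3, 2) → (9/2, 6); (-3, 0) → (-9/2, 0); (0, 5) → (0, 15)
T2 shear: x ← x + 2·y: (9/2, -3) → (-3/2, -3); (-6, 15) → (24, 15); (9/2, 6) → (33/2, 6); (-9/2, 0) → (-9/2, 0); (0, 15) → (30, 15)
T3 reflect across y = 0: (-3/2, -3) → (-3/2, 3); (24, 15) → (24, -15); (33/2, 6) → (33/2, -6); (-9/2, 0) → (-9/2, 0); (30, 15) → (30, -15)

image vertices: (-3/2, 3), (24, -15), (33/2, -6), (-9/2, 0), (30, -15)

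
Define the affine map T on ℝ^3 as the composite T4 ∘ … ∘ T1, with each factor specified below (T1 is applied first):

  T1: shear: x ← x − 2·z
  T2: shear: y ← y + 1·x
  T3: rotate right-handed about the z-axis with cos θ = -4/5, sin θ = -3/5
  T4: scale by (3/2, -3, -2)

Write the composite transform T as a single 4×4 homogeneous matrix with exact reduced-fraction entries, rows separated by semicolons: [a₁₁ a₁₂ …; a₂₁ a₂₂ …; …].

T1 = [1 0 -2 0; 0 1 0 0; 0 0 1 0; 0 0 0 1]
T2·T1 = [1 0 -2 0; 1 1 -2 0; 0 0 1 0; 0 0 0 1]
T3·…·T1 = [-1/5 3/5 2/5 0; -7/5 -4/5 14/5 0; 0 0 1 0; 0 0 0 1]
T4·…·T1 = [-3/10 9/10 3/5 0; 21/5 12/5 -42/5 0; 0 0 -2 0; 0 0 0 1]

T = [-3/10 9/10 3/5 0; 21/5 12/5 -42/5 0; 0 0 -2 0; 0 0 0 1]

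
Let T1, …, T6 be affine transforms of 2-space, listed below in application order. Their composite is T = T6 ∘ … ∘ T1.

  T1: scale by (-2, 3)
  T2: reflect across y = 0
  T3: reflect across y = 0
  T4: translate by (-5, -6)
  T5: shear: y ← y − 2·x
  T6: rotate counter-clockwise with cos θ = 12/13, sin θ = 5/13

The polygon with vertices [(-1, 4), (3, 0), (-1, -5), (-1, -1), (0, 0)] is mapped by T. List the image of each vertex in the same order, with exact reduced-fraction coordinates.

image vertices: (-96/13, 129/13), (-212/13, 137/13), (3, -15), (-21/13, -51/13), (-80/13, 23/13)

T1 scale by (-2, 3): (-1, 4) → (2, 12); (3, 0) → (-6, 0); (-1, -5) → (2, -15); (-1, -1) → (2, -3); (0, 0) → (0, 0)
T2 reflect across y = 0: (2, 12) → (2, -12); (-6, 0) → (-6, 0); (2, -15) → (2, 15); (2, -3) → (2, 3); (0, 0) → (0, 0)
T3 reflect across y = 0: (2, -12) → (2, 12); (-6, 0) → (-6, 0); (2, 15) → (2, -15); (2, 3) → (2, -3); (0, 0) → (0, 0)
T4 translate by (-5, -6): (2, 12) → (-3, 6); (-6, 0) → (-11, -6); (2, -15) → (-3, -21); (2, -3) → (-3, -9); (0, 0) → (-5, -6)
T5 shear: y ← y − 2·x: (-3, 6) → (-3, 12); (-11, -6) → (-11, 16); (-3, -21) → (-3, -15); (-3, -9) → (-3, -3); (-5, -6) → (-5, 4)
T6 rotate counter-clockwise with cos θ = 12/13, sin θ = 5/13: (-3, 12) → (-96/13, 129/13); (-11, 16) → (-212/13, 137/13); (-3, -15) → (3, -15); (-3, -3) → (-21/13, -51/13); (-5, 4) → (-80/13, 23/13)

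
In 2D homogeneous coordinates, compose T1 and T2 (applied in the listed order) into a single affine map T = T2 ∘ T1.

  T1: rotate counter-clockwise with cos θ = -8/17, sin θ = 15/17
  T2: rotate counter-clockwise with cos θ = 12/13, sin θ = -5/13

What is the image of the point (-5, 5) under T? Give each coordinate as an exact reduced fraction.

T1 rotate counter-clockwise with cos θ = -8/17, sin θ = 15/17: (-5, 5) → (-35/17, -115/17)
T2 rotate counter-clockwise with cos θ = 12/13, sin θ = -5/13: (-35/17, -115/17) → (-995/221, -1205/221)

T(p) = (-995/221, -1205/221)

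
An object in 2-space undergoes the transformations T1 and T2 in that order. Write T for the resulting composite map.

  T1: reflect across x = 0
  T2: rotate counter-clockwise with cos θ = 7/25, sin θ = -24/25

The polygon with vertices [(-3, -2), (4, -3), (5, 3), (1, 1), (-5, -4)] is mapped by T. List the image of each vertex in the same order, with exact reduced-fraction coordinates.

T1 reflect across x = 0: (-3, -2) → (3, -2); (4, -3) → (-4, -3); (5, 3) → (-5, 3); (1, 1) → (-1, 1); (-5, -4) → (5, -4)
T2 rotate counter-clockwise with cos θ = 7/25, sin θ = -24/25: (3, -2) → (-27/25, -86/25); (-4, -3) → (-4, 3); (-5, 3) → (37/25, 141/25); (-1, 1) → (17/25, 31/25); (5, -4) → (-61/25, -148/25)

image vertices: (-27/25, -86/25), (-4, 3), (37/25, 141/25), (17/25, 31/25), (-61/25, -148/25)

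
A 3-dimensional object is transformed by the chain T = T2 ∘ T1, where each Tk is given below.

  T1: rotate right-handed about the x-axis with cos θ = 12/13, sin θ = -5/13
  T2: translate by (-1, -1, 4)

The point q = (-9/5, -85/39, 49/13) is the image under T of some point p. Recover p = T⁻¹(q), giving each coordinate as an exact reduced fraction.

p = (-4/5, -1, -2/3)

T1 = [1 0 0 0; 0 12/13 5/13 0; 0 -5/13 12/13 0; 0 0 0 1]
T2·T1 = [1 0 0 -1; 0 12/13 5/13 -1; 0 -5/13 12/13 4; 0 0 0 1]
det M = 1; M⁻¹ = [1 0 0 1; 0 12/13 -5/13 32/13; 0 5/13 12/13 -43/13; 0 0 0 1]
M⁻¹ · (-9/5, -85/39, 49/13)ᵀ = (-4/5, -1, -2/3)ᵀ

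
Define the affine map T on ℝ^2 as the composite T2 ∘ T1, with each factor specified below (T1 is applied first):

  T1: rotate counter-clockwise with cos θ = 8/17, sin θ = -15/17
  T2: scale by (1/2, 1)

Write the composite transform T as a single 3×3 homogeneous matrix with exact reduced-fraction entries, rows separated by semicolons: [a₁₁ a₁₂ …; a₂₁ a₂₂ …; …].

T1 = [8/17 15/17 0; -15/17 8/17 0; 0 0 1]
T2·T1 = [4/17 15/34 0; -15/17 8/17 0; 0 0 1]

T = [4/17 15/34 0; -15/17 8/17 0; 0 0 1]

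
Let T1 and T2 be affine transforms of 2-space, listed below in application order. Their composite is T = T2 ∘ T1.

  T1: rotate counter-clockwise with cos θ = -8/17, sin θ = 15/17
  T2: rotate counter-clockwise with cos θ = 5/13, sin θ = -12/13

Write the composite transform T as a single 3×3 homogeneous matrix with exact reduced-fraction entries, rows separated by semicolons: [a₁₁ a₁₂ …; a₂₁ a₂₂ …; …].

T = [140/221 -171/221 0; 171/221 140/221 0; 0 0 1]

T1 = [-8/17 -15/17 0; 15/17 -8/17 0; 0 0 1]
T2·T1 = [140/221 -171/221 0; 171/221 140/221 0; 0 0 1]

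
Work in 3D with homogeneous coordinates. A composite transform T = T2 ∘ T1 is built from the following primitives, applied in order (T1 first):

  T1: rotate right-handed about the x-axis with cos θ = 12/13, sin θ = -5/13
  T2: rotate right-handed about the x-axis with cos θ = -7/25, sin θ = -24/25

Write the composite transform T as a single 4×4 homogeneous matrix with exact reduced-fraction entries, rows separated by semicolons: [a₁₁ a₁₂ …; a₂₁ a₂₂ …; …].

T = [1 0 0 0; 0 -204/325 253/325 0; 0 -253/325 -204/325 0; 0 0 0 1]

T1 = [1 0 0 0; 0 12/13 5/13 0; 0 -5/13 12/13 0; 0 0 0 1]
T2·T1 = [1 0 0 0; 0 -204/325 253/325 0; 0 -253/325 -204/325 0; 0 0 0 1]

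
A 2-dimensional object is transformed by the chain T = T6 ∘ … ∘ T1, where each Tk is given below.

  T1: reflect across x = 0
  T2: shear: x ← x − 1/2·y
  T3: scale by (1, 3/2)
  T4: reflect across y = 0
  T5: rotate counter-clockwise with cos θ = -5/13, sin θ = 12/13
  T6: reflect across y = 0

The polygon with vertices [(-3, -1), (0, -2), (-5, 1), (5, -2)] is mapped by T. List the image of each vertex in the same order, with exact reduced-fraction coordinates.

image vertices: (-71/26, -69/26), (-41/13, 3/13), (-9/26, -123/26), (-16/13, 63/13)

T1 reflect across x = 0: (-3, -1) → (3, -1); (0, -2) → (0, -2); (-5, 1) → (5, 1); (5, -2) → (-5, -2)
T2 shear: x ← x − 1/2·y: (3, -1) → (7/2, -1); (0, -2) → (1, -2); (5, 1) → (9/2, 1); (-5, -2) → (-4, -2)
T3 scale by (1, 3/2): (7/2, -1) → (7/2, -3/2); (1, -2) → (1, -3); (9/2, 1) → (9/2, 3/2); (-4, -2) → (-4, -3)
T4 reflect across y = 0: (7/2, -3/2) → (7/2, 3/2); (1, -3) → (1, 3); (9/2, 3/2) → (9/2, -3/2); (-4, -3) → (-4, 3)
T5 rotate counter-clockwise with cos θ = -5/13, sin θ = 12/13: (7/2, 3/2) → (-71/26, 69/26); (1, 3) → (-41/13, -3/13); (9/2, -3/2) → (-9/26, 123/26); (-4, 3) → (-16/13, -63/13)
T6 reflect across y = 0: (-71/26, 69/26) → (-71/26, -69/26); (-41/13, -3/13) → (-41/13, 3/13); (-9/26, 123/26) → (-9/26, -123/26); (-16/13, -63/13) → (-16/13, 63/13)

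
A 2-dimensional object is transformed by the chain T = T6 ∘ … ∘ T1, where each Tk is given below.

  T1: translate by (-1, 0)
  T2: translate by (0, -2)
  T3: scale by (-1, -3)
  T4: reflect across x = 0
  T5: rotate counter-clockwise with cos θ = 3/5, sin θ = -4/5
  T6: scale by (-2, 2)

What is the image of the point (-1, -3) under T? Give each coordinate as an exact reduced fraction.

T(p) = (-108/5, 106/5)

T1 translate by (-1, 0): (-1, -3) → (-2, -3)
T2 translate by (0, -2): (-2, -3) → (-2, -5)
T3 scale by (-1, -3): (-2, -5) → (2, 15)
T4 reflect across x = 0: (2, 15) → (-2, 15)
T5 rotate counter-clockwise with cos θ = 3/5, sin θ = -4/5: (-2, 15) → (54/5, 53/5)
T6 scale by (-2, 2): (54/5, 53/5) → (-108/5, 106/5)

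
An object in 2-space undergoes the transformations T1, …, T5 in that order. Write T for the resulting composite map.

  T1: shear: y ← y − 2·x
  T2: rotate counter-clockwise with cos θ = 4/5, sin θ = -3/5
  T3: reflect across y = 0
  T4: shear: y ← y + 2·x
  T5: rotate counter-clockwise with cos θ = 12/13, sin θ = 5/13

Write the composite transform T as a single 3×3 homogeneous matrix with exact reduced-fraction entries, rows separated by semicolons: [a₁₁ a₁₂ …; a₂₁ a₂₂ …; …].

T1 = [1 0 0; -2 1 0; 0 0 1]
T2·T1 = [-2/5 3/5 0; -11/5 4/5 0; 0 0 1]
T3·…·T1 = [-2/5 3/5 0; 11/5 -4/5 0; 0 0 1]
T4·…·T1 = [-2/5 3/5 0; 7/5 2/5 0; 0 0 1]
T5·…·T1 = [-59/65 2/5 0; 74/65 3/5 0; 0 0 1]

T = [-59/65 2/5 0; 74/65 3/5 0; 0 0 1]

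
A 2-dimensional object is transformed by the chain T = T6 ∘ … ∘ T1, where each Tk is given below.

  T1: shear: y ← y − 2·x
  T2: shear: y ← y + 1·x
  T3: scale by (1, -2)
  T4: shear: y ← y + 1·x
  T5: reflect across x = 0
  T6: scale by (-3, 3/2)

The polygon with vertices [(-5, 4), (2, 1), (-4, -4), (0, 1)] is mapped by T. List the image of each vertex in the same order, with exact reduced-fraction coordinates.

T1 shear: y ← y − 2·x: (-5, 4) → (-5, 14); (2, 1) → (2, -3); (-4, -4) → (-4, 4); (0, 1) → (0, 1)
T2 shear: y ← y + 1·x: (-5, 14) → (-5, 9); (2, -3) → (2, -1); (-4, 4) → (-4, 0); (0, 1) → (0, 1)
T3 scale by (1, -2): (-5, 9) → (-5, -18); (2, -1) → (2, 2); (-4, 0) → (-4, 0); (0, 1) → (0, -2)
T4 shear: y ← y + 1·x: (-5, -18) → (-5, -23); (2, 2) → (2, 4); (-4, 0) → (-4, -4); (0, -2) → (0, -2)
T5 reflect across x = 0: (-5, -23) → (5, -23); (2, 4) → (-2, 4); (-4, -4) → (4, -4); (0, -2) → (0, -2)
T6 scale by (-3, 3/2): (5, -23) → (-15, -69/2); (-2, 4) → (6, 6); (4, -4) → (-12, -6); (0, -2) → (0, -3)

image vertices: (-15, -69/2), (6, 6), (-12, -6), (0, -3)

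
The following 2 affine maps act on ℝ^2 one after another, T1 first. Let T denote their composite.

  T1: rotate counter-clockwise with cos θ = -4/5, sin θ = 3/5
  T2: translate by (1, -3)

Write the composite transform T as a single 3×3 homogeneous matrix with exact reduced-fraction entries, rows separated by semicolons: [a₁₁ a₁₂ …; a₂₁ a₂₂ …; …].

T1 = [-4/5 -3/5 0; 3/5 -4/5 0; 0 0 1]
T2·T1 = [-4/5 -3/5 1; 3/5 -4/5 -3; 0 0 1]

T = [-4/5 -3/5 1; 3/5 -4/5 -3; 0 0 1]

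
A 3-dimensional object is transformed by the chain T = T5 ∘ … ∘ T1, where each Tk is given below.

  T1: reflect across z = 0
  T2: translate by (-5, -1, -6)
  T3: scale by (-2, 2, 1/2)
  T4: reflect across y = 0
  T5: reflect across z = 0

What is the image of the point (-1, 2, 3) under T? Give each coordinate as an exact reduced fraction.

T(p) = (12, -2, 9/2)

T1 reflect across z = 0: (-1, 2, 3) → (-1, 2, -3)
T2 translate by (-5, -1, -6): (-1, 2, -3) → (-6, 1, -9)
T3 scale by (-2, 2, 1/2): (-6, 1, -9) → (12, 2, -9/2)
T4 reflect across y = 0: (12, 2, -9/2) → (12, -2, -9/2)
T5 reflect across z = 0: (12, -2, -9/2) → (12, -2, 9/2)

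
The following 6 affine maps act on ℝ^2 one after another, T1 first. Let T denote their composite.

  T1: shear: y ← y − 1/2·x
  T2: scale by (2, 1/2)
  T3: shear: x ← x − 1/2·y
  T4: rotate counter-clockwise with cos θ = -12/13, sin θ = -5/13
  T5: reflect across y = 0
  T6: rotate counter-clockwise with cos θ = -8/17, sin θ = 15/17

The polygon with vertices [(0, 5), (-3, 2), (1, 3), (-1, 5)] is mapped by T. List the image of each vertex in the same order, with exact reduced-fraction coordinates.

T1 shear: y ← y − 1/2·x: (0, 5) → (0, 5); (-3, 2) → (-3, 7/2); (1, 3) → (1, 5/2); (-1, 5) → (-1, 11/2)
T2 scale by (2, 1/2): (0, 5) → (0, 5/2); (-3, 7/2) → (-6, 7/4); (1, 5/2) → (2, 5/4); (-1, 11/2) → (-2, 11/4)
T3 shear: x ← x − 1/2·y: (0, 5/2) → (-5/4, 5/2); (-6, 7/4) → (-55/8, 7/4); (2, 5/4) → (11/8, 5/4); (-2, 11/4) → (-27/8, 11/4)
T4 rotate counter-clockwise with cos θ = -12/13, sin θ = -5/13: (-5/4, 5/2) → (55/26, -95/52); (-55/8, 7/4) → (365/52, 107/104); (11/8, 5/4) → (-41/52, -175/104); (-27/8, 11/4) → (217/52, -129/104)
T5 reflect across y = 0: (55/26, -95/52) → (55/26, 95/52); (365/52, 107/104) → (365/52, -107/104); (-41/52, -175/104) → (-41/52, 175/104); (217/52, -129/104) → (217/52, 129/104)
T6 rotate counter-clockwise with cos θ = -8/17, sin θ = 15/17: (55/26, 95/52) → (-2305/884, 445/442); (365/52, -107/104) → (-4235/1768, 5903/884); (-41/52, 175/104) → (-1969/1768, -1315/884); (217/52, 129/104) → (-5407/1768, 2739/884)

image vertices: (-2305/884, 445/442), (-4235/1768, 5903/884), (-1969/1768, -1315/884), (-5407/1768, 2739/884)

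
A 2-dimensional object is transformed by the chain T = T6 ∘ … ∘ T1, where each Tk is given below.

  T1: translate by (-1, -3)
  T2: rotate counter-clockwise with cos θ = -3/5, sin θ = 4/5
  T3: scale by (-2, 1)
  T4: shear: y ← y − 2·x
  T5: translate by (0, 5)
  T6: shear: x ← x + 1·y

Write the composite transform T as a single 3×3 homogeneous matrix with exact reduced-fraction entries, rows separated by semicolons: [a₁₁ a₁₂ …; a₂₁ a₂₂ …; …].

T1 = [1 0 -1; 0 1 -3; 0 0 1]
T2·T1 = [-3/5 -4/5 3; 4/5 -3/5 1; 0 0 1]
T3·…·T1 = [6/5 8/5 -6; 4/5 -3/5 1; 0 0 1]
T4·…·T1 = [6/5 8/5 -6; -8/5 -19/5 13; 0 0 1]
T5·…·T1 = [6/5 8/5 -6; -8/5 -19/5 18; 0 0 1]
T6·…·T1 = [-2/5 -11/5 12; -8/5 -19/5 18; 0 0 1]

T = [-2/5 -11/5 12; -8/5 -19/5 18; 0 0 1]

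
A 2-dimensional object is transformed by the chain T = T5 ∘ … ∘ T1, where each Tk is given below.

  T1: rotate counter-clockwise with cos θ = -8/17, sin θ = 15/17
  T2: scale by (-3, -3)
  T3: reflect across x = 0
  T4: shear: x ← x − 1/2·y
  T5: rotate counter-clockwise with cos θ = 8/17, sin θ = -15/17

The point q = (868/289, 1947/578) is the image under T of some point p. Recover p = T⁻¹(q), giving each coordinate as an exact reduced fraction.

T1 = [-8/17 -15/17 0; 15/17 -8/17 0; 0 0 1]
T2·T1 = [24/17 45/17 0; -45/17 24/17 0; 0 0 1]
T3·…·T1 = [-24/17 -45/17 0; -45/17 24/17 0; 0 0 1]
T4·…·T1 = [-3/34 -57/17 0; -45/17 24/17 0; 0 0 1]
T5·…·T1 = [-687/289 -96/289 0; -675/578 1047/289 0; 0 0 1]
det M = -9; M⁻¹ = [-349/867 -32/867 0; -75/578 229/867 0; 0 0 1]
M⁻¹ · (868/289, 1947/578)ᵀ = (-4/3, 1/2)ᵀ

p = (-4/3, 1/2)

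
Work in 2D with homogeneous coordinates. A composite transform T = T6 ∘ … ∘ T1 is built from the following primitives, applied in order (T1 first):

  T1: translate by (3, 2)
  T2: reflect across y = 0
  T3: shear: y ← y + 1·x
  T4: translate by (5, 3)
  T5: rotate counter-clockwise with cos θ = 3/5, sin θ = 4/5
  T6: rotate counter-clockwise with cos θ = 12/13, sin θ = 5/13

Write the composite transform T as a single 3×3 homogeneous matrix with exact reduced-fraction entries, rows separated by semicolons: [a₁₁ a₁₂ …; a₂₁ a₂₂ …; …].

T1 = [1 0 3; 0 1 2; 0 0 1]
T2·T1 = [1 0 3; 0 -1 -2; 0 0 1]
T3·…·T1 = [1 0 3; 1 -1 1; 0 0 1]
T4·…·T1 = [1 0 8; 1 -1 4; 0 0 1]
T5·…·T1 = [-1/5 4/5 8/5; 7/5 -3/5 44/5; 0 0 1]
T6·…·T1 = [-47/65 63/65 -124/65; 79/65 -16/65 568/65; 0 0 1]

T = [-47/65 63/65 -124/65; 79/65 -16/65 568/65; 0 0 1]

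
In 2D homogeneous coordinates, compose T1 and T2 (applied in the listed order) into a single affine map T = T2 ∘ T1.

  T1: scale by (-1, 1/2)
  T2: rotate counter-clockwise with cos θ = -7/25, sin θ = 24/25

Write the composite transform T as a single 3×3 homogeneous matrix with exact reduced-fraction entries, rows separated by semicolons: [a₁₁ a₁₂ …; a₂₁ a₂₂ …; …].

T1 = [-1 0 0; 0 1/2 0; 0 0 1]
T2·T1 = [7/25 -12/25 0; -24/25 -7/50 0; 0 0 1]

T = [7/25 -12/25 0; -24/25 -7/50 0; 0 0 1]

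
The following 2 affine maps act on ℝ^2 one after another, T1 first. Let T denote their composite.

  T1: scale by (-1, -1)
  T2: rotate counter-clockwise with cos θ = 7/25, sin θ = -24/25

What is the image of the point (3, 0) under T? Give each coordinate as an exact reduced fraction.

T1 scale by (-1, -1): (3, 0) → (-3, 0)
T2 rotate counter-clockwise with cos θ = 7/25, sin θ = -24/25: (-3, 0) → (-21/25, 72/25)

T(p) = (-21/25, 72/25)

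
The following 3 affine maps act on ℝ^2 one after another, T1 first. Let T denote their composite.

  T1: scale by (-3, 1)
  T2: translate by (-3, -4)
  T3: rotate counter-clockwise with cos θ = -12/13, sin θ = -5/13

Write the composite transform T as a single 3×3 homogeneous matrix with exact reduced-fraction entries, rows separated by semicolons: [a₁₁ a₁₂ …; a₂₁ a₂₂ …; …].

T1 = [-3 0 0; 0 1 0; 0 0 1]
T2·T1 = [-3 0 -3; 0 1 -4; 0 0 1]
T3·…·T1 = [36/13 5/13 16/13; 15/13 -12/13 63/13; 0 0 1]

T = [36/13 5/13 16/13; 15/13 -12/13 63/13; 0 0 1]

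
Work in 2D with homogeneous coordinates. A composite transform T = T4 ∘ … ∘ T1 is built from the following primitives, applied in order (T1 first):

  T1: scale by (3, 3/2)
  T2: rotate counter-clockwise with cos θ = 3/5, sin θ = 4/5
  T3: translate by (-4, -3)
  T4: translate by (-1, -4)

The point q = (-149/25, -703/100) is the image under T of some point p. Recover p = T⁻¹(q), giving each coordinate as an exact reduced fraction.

p = (-1/5, 1/2)

T1 = [3 0 0; 0 3/2 0; 0 0 1]
T2·T1 = [9/5 -6/5 0; 12/5 9/10 0; 0 0 1]
T3·…·T1 = [9/5 -6/5 -4; 12/5 9/10 -3; 0 0 1]
T4·…·T1 = [9/5 -6/5 -5; 12/5 9/10 -7; 0 0 1]
det M = 9/2; M⁻¹ = [1/5 4/15 43/15; -8/15 2/5 2/15; 0 0 1]
M⁻¹ · (-149/25, -703/100)ᵀ = (-1/5, 1/2)ᵀ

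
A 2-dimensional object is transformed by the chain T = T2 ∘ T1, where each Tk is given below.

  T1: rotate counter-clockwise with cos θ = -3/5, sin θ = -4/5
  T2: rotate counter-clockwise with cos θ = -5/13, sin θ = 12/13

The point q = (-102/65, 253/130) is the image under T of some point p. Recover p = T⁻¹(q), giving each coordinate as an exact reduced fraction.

T1 = [-3/5 4/5 0; -4/5 -3/5 0; 0 0 1]
T2·T1 = [63/65 16/65 0; -16/65 63/65 0; 0 0 1]
det M = 1; M⁻¹ = [63/65 -16/65 0; 16/65 63/65 0; 0 0 1]
M⁻¹ · (-102/65, 253/130)ᵀ = (-2, 3/2)ᵀ

p = (-2, 3/2)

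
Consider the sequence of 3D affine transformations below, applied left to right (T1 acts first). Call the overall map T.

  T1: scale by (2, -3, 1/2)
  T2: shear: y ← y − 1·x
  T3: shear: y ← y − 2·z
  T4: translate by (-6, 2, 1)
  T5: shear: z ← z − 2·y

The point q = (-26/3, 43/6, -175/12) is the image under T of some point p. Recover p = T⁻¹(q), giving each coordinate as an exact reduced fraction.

T1 = [2 0 0 0; 0 -3 0 0; 0 0 1/2 0; 0 0 0 1]
T2·T1 = [2 0 0 0; -2 -3 0 0; 0 0 1/2 0; 0 0 0 1]
T3·…·T1 = [2 0 0 0; -2 -3 -1 0; 0 0 1/2 0; 0 0 0 1]
T4·…·T1 = [2 0 0 -6; -2 -3 -1 2; 0 0 1/2 1; 0 0 0 1]
T5·…·T1 = [2 0 0 -6; -2 -3 -1 2; 4 6 5/2 -3; 0 0 0 1]
det M = -3; M⁻¹ = [1/2 0 0 3; -1/3 -5/3 -2/3 -2/3; 0 4 2 -2; 0 0 0 1]
M⁻¹ · (-26/3, 43/6, -175/12)ᵀ = (-4/3, 0, -5/2)ᵀ

p = (-4/3, 0, -5/2)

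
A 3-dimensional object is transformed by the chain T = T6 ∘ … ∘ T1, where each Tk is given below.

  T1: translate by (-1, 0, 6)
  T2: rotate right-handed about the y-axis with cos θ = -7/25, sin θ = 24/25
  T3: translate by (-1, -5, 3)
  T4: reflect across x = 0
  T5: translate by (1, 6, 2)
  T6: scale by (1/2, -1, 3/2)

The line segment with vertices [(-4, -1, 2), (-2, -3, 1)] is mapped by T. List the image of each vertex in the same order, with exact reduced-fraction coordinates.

image vertices: (-177/50, 0, 567/50), (-139/50, 2, 222/25)

T1 translate by (-1, 0, 6): (-4, -1, 2) → (-5, -1, 8); (-2, -3, 1) → (-3, -3, 7)
T2 rotate right-handed about the y-axis with cos θ = -7/25, sin θ = 24/25: (-5, -1, 8) → (227/25, -1, 64/25); (-3, -3, 7) → (189/25, -3, 23/25)
T3 translate by (-1, -5, 3): (227/25, -1, 64/25) → (202/25, -6, 139/25); (189/25, -3, 23/25) → (164/25, -8, 98/25)
T4 reflect across x = 0: (202/25, -6, 139/25) → (-202/25, -6, 139/25); (164/25, -8, 98/25) → (-164/25, -8, 98/25)
T5 translate by (1, 6, 2): (-202/25, -6, 139/25) → (-177/25, 0, 189/25); (-164/25, -8, 98/25) → (-139/25, -2, 148/25)
T6 scale by (1/2, -1, 3/2): (-177/25, 0, 189/25) → (-177/50, 0, 567/50); (-139/25, -2, 148/25) → (-139/50, 2, 222/25)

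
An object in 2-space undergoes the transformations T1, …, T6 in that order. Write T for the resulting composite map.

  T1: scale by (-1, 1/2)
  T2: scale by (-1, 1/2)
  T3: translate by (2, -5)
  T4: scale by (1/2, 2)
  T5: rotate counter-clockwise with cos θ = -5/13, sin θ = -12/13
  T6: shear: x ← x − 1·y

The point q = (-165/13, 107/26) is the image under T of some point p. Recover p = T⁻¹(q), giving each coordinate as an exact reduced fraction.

p = (-3, 1)

T1 = [-1 0 0; 0 1/2 0; 0 0 1]
T2·T1 = [1 0 0; 0 1/4 0; 0 0 1]
T3·…·T1 = [1 0 2; 0 1/4 -5; 0 0 1]
T4·…·T1 = [1/2 0 1; 0 1/2 -10; 0 0 1]
T5·…·T1 = [-5/26 6/13 -125/13; -6/13 -5/26 38/13; 0 0 1]
T6·…·T1 = [7/26 17/26 -163/13; -6/13 -5/26 38/13; 0 0 1]
det M = 1/4; M⁻¹ = [-10/13 -34/13 -2; 24/13 14/13 20; 0 0 1]
M⁻¹ · (-165/13, 107/26)ᵀ = (-3, 1)ᵀ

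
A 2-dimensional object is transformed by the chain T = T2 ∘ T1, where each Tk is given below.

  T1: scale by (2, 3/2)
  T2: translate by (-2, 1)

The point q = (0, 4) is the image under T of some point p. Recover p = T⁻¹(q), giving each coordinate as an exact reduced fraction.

p = (1, 2)

T1 = [2 0 0; 0 3/2 0; 0 0 1]
T2·T1 = [2 0 -2; 0 3/2 1; 0 0 1]
det M = 3; M⁻¹ = [1/2 0 1; 0 2/3 -2/3; 0 0 1]
M⁻¹ · (0, 4)ᵀ = (1, 2)ᵀ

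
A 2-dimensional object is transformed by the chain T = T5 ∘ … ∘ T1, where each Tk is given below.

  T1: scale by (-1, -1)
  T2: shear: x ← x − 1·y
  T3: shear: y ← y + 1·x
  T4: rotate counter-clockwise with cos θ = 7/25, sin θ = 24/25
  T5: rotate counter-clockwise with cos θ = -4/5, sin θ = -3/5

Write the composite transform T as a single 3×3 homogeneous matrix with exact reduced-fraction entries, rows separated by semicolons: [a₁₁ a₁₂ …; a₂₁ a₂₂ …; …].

T = [-161/125 44/125 0; 73/125 -117/125 0; 0 0 1]

T1 = [-1 0 0; 0 -1 0; 0 0 1]
T2·T1 = [-1 1 0; 0 -1 0; 0 0 1]
T3·…·T1 = [-1 1 0; -1 0 0; 0 0 1]
T4·…·T1 = [17/25 7/25 0; -31/25 24/25 0; 0 0 1]
T5·…·T1 = [-161/125 44/125 0; 73/125 -117/125 0; 0 0 1]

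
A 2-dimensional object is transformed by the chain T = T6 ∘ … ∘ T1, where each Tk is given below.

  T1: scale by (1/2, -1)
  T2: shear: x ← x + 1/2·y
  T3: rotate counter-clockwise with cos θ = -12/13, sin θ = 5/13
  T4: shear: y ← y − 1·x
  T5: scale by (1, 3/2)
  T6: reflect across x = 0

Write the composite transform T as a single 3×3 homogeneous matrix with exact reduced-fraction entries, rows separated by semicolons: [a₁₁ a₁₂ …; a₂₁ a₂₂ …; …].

T1 = [1/2 0 0; 0 -1 0; 0 0 1]
T2·T1 = [1/2 -1/2 0; 0 -1 0; 0 0 1]
T3·…·T1 = [-6/13 11/13 0; 5/26 19/26 0; 0 0 1]
T4·…·T1 = [-6/13 11/13 0; 17/26 -3/26 0; 0 0 1]
T5·…·T1 = [-6/13 11/13 0; 51/52 -9/52 0; 0 0 1]
T6·…·T1 = [6/13 -11/13 0; 51/52 -9/52 0; 0 0 1]

T = [6/13 -11/13 0; 51/52 -9/52 0; 0 0 1]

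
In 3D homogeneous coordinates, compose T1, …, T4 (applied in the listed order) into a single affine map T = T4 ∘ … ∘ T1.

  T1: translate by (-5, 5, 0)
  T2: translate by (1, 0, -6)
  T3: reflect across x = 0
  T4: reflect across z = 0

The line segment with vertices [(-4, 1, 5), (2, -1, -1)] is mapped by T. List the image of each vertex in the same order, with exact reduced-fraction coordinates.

T1 translate by (-5, 5, 0): (-4, 1, 5) → (-9, 6, 5); (2, -1, -1) → (-3, 4, -1)
T2 translate by (1, 0, -6): (-9, 6, 5) → (-8, 6, -1); (-3, 4, -1) → (-2, 4, -7)
T3 reflect across x = 0: (-8, 6, -1) → (8, 6, -1); (-2, 4, -7) → (2, 4, -7)
T4 reflect across z = 0: (8, 6, -1) → (8, 6, 1); (2, 4, -7) → (2, 4, 7)

image vertices: (8, 6, 1), (2, 4, 7)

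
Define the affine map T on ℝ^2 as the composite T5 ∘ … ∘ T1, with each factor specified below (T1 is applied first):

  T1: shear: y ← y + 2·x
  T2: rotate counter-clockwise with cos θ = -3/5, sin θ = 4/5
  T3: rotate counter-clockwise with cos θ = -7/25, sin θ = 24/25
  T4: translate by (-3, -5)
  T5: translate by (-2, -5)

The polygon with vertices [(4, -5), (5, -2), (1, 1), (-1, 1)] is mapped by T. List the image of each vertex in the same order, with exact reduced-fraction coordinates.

T1 shear: y ← y + 2·x: (4, -5) → (4, 3); (5, -2) → (5, 8); (1, 1) → (1, 3); (-1, 1) → (-1, -1)
T2 rotate counter-clockwise with cos θ = -3/5, sin θ = 4/5: (4, 3) → (-24/5, 7/5); (5, 8) → (-47/5, -4/5); (1, 3) → (-3, -1); (-1, -1) → (7/5, -1/5)
T3 rotate counter-clockwise with cos θ = -7/25, sin θ = 24/25: (-24/5, 7/5) → (0, -5); (-47/5, -4/5) → (17/5, -44/5); (-3, -1) → (9/5, -13/5); (7/5, -1/5) → (-1/5, 7/5)
T4 translate by (-3, -5): (0, -5) → (-3, -10); (17/5, -44/5) → (2/5, -69/5); (9/5, -13/5) → (-6/5, -38/5); (-1/5, 7/5) → (-16/5, -18/5)
T5 translate by (-2, -5): (-3, -10) → (-5, -15); (2/5, -69/5) → (-8/5, -94/5); (-6/5, -38/5) → (-16/5, -63/5); (-16/5, -18/5) → (-26/5, -43/5)

image vertices: (-5, -15), (-8/5, -94/5), (-16/5, -63/5), (-26/5, -43/5)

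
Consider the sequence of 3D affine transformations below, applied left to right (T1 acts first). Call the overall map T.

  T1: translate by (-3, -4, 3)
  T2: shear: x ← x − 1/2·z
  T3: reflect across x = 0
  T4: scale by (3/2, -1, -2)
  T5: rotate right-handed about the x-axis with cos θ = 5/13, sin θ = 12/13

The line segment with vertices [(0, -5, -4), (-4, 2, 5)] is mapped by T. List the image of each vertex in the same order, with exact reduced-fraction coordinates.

T1 translate by (-3, -4, 3): (0, -5, -4) → (-3, -9, -1); (-4, 2, 5) → (-7, -2, 8)
T2 shear: x ← x − 1/2·z: (-3, -9, -1) → (-5/2, -9, -1); (-7, -2, 8) → (-11, -2, 8)
T3 reflect across x = 0: (-5/2, -9, -1) → (5/2, -9, -1); (-11, -2, 8) → (11, -2, 8)
T4 scale by (3/2, -1, -2): (5/2, -9, -1) → (15/4, 9, 2); (11, -2, 8) → (33/2, 2, -16)
T5 rotate right-handed about the x-axis with cos θ = 5/13, sin θ = 12/13: (15/4, 9, 2) → (15/4, 21/13, 118/13); (33/2, 2, -16) → (33/2, 202/13, -56/13)

image vertices: (15/4, 21/13, 118/13), (33/2, 202/13, -56/13)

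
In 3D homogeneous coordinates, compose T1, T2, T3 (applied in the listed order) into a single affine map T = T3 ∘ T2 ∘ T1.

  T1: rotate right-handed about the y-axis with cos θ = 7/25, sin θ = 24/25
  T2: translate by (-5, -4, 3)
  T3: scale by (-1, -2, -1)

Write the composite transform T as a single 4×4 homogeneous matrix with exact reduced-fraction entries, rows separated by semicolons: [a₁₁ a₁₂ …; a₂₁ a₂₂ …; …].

T = [-7/25 0 -24/25 5; 0 -2 0 8; 24/25 0 -7/25 -3; 0 0 0 1]

T1 = [7/25 0 24/25 0; 0 1 0 0; -24/25 0 7/25 0; 0 0 0 1]
T2·T1 = [7/25 0 24/25 -5; 0 1 0 -4; -24/25 0 7/25 3; 0 0 0 1]
T3·…·T1 = [-7/25 0 -24/25 5; 0 -2 0 8; 24/25 0 -7/25 -3; 0 0 0 1]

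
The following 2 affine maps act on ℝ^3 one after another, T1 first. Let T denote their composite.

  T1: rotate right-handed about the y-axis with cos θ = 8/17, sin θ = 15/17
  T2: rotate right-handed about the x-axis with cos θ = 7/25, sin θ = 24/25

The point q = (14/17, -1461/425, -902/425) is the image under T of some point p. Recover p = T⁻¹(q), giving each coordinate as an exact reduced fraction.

p = (-2, -3, 2)

T1 = [8/17 0 15/17 0; 0 1 0 0; -15/17 0 8/17 0; 0 0 0 1]
T2·T1 = [8/17 0 15/17 0; 72/85 7/25 -192/425 0; -21/85 24/25 56/425 0; 0 0 0 1]
det M = 1; M⁻¹ = [8/17 72/85 -21/85 0; 0 7/25 24/25 0; 15/17 -192/425 56/425 0; 0 0 0 1]
M⁻¹ · (14/17, -1461/425, -902/425)ᵀ = (-2, -3, 2)ᵀ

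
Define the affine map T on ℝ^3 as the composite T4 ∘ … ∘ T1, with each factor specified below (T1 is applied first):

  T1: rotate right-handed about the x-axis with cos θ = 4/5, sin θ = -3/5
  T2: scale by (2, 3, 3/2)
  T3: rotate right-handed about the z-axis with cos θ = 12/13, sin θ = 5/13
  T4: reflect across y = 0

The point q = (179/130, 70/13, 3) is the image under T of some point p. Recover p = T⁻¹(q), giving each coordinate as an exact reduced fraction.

p = (-2/5, -8/3, 1/2)

T1 = [1 0 0 0; 0 4/5 3/5 0; 0 -3/5 4/5 0; 0 0 0 1]
T2·T1 = [2 0 0 0; 0 12/5 9/5 0; 0 -9/10 6/5 0; 0 0 0 1]
T3·…·T1 = [24/13 -12/13 -9/13 0; 10/13 144/65 108/65 0; 0 -9/10 6/5 0; 0 0 0 1]
T4·…·T1 = [24/13 -12/13 -9/13 0; -10/13 -144/65 -108/65 0; 0 -9/10 6/5 0; 0 0 0 1]
det M = -9; M⁻¹ = [6/13 -5/26 0 0; -4/39 -16/65 -2/5 0; -1/13 -12/65 8/15 0; 0 0 0 1]
M⁻¹ · (179/130, 70/13, 3)ᵀ = (-2/5, -8/3, 1/2)ᵀ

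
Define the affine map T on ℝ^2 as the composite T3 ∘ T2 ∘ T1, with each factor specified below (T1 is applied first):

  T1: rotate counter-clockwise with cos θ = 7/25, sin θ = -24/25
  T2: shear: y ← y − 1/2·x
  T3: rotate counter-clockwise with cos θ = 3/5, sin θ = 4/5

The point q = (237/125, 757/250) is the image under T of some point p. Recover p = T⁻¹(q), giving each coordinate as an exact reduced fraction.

p = (-1, 4)

T1 = [7/25 24/25 0; -24/25 7/25 0; 0 0 1]
T2·T1 = [7/25 24/25 0; -11/10 -1/5 0; 0 0 1]
T3·…·T1 = [131/125 92/125 0; -109/250 81/125 0; 0 0 1]
det M = 1; M⁻¹ = [81/125 -92/125 0; 109/250 131/125 0; 0 0 1]
M⁻¹ · (237/125, 757/250)ᵀ = (-1, 4)ᵀ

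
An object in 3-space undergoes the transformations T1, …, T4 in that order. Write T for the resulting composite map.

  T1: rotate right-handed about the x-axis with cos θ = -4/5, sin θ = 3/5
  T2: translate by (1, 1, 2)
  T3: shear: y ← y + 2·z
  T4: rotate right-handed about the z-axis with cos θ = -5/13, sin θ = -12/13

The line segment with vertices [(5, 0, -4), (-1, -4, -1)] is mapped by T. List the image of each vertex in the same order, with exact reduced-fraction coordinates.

T1 rotate right-handed about the x-axis with cos θ = -4/5, sin θ = 3/5: (5, 0, -4) → (5, 12/5, 16/5); (-1, -4, -1) → (-1, 19/5, -8/5)
T2 translate by (1, 1, 2): (5, 12/5, 16/5) → (6, 17/5, 26/5); (-1, 19/5, -8/5) → (0, 24/5, 2/5)
T3 shear: y ← y + 2·z: (6, 17/5, 26/5) → (6, 69/5, 26/5); (0, 24/5, 2/5) → (0, 28/5, 2/5)
T4 rotate right-handed about the z-axis with cos θ = -5/13, sin θ = -12/13: (6, 69/5, 26/5) → (678/65, -141/13, 26/5); (0, 28/5, 2/5) → (336/65, -28/13, 2/5)

image vertices: (678/65, -141/13, 26/5), (336/65, -28/13, 2/5)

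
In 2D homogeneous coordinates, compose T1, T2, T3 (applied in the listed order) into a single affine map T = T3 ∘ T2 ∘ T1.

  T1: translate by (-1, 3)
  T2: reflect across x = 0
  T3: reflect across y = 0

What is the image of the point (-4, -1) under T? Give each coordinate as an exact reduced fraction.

T1 translate by (-1, 3): (-4, -1) → (-5, 2)
T2 reflect across x = 0: (-5, 2) → (5, 2)
T3 reflect across y = 0: (5, 2) → (5, -2)

T(p) = (5, -2)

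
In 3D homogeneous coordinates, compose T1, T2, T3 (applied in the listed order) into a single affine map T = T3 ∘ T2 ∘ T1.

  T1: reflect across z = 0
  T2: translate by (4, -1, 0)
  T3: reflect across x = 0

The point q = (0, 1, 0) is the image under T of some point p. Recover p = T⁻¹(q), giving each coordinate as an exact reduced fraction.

T1 = [1 0 0 0; 0 1 0 0; 0 0 -1 0; 0 0 0 1]
T2·T1 = [1 0 0 4; 0 1 0 -1; 0 0 -1 0; 0 0 0 1]
T3·…·T1 = [-1 0 0 -4; 0 1 0 -1; 0 0 -1 0; 0 0 0 1]
det M = 1; M⁻¹ = [-1 0 0 -4; 0 1 0 1; 0 0 -1 0; 0 0 0 1]
M⁻¹ · (0, 1, 0)ᵀ = (-4, 2, 0)ᵀ

p = (-4, 2, 0)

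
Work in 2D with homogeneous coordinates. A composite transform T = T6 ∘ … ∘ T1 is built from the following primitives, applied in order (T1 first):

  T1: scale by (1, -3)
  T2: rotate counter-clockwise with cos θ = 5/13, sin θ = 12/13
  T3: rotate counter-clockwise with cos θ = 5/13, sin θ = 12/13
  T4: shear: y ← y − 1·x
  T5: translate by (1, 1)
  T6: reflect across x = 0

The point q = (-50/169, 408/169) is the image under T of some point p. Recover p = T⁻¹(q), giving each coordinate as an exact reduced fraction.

T1 = [1 0 0; 0 -3 0; 0 0 1]
T2·T1 = [5/13 36/13 0; 12/13 -15/13 0; 0 0 1]
T3·…·T1 = [-119/169 360/169 0; 120/169 357/169 0; 0 0 1]
T4·…·T1 = [-119/169 360/169 0; 239/169 -3/169 0; 0 0 1]
T5·…·T1 = [-119/169 360/169 1; 239/169 -3/169 1; 0 0 1]
T6·…·T1 = [119/169 -360/169 -1; 239/169 -3/169 1; 0 0 1]
det M = 3; M⁻¹ = [-1/169 120/169 -121/169; -239/507 119/507 -358/507; 0 0 1]
M⁻¹ · (-50/169, 408/169)ᵀ = (1, 0)ᵀ

p = (1, 0)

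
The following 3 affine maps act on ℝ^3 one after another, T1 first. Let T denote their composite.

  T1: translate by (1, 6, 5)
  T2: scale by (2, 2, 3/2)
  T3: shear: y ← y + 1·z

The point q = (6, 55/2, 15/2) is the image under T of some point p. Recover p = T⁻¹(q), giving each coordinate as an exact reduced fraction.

p = (2, 4, 0)

T1 = [1 0 0 1; 0 1 0 6; 0 0 1 5; 0 0 0 1]
T2·T1 = [2 0 0 2; 0 2 0 12; 0 0 3/2 15/2; 0 0 0 1]
T3·…·T1 = [2 0 0 2; 0 2 3/2 39/2; 0 0 3/2 15/2; 0 0 0 1]
det M = 6; M⁻¹ = [1/2 0 0 -1; 0 1/2 -1/2 -6; 0 0 2/3 -5; 0 0 0 1]
M⁻¹ · (6, 55/2, 15/2)ᵀ = (2, 4, 0)ᵀ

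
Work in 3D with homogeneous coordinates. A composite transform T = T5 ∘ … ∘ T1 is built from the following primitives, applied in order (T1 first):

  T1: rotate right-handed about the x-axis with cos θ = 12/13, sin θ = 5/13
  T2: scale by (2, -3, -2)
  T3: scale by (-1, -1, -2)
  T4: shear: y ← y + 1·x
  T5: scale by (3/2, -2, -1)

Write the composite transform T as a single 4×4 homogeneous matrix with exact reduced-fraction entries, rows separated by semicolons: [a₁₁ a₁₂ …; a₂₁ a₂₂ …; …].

T1 = [1 0 0 0; 0 12/13 -5/13 0; 0 5/13 12/13 0; 0 0 0 1]
T2·T1 = [2 0 0 0; 0 -36/13 15/13 0; 0 -10/13 -24/13 0; 0 0 0 1]
T3·…·T1 = [-2 0 0 0; 0 36/13 -15/13 0; 0 20/13 48/13 0; 0 0 0 1]
T4·…·T1 = [-2 0 0 0; -2 36/13 -15/13 0; 0 20/13 48/13 0; 0 0 0 1]
T5·…·T1 = [-3 0 0 0; 4 -72/13 30/13 0; 0 -20/13 -48/13 0; 0 0 0 1]

T = [-3 0 0 0; 4 -72/13 30/13 0; 0 -20/13 -48/13 0; 0 0 0 1]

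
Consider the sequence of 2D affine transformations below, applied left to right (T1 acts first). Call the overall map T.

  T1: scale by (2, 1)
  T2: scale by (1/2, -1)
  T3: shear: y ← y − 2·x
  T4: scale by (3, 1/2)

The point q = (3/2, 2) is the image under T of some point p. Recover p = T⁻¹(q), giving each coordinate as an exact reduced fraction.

p = (1/2, -5)

T1 = [2 0 0; 0 1 0; 0 0 1]
T2·T1 = [1 0 0; 0 -1 0; 0 0 1]
T3·…·T1 = [1 0 0; -2 -1 0; 0 0 1]
T4·…·T1 = [3 0 0; -1 -1/2 0; 0 0 1]
det M = -3/2; M⁻¹ = [1/3 0 0; -2/3 -2 0; 0 0 1]
M⁻¹ · (3/2, 2)ᵀ = (1/2, -5)ᵀ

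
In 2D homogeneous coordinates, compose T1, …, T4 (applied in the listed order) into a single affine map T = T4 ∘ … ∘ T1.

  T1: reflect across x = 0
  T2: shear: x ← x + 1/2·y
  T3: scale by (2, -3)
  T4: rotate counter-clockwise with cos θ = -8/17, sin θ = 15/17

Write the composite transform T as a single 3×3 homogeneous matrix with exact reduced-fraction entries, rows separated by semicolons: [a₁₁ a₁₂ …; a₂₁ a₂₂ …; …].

T = [16/17 37/17 0; -30/17 39/17 0; 0 0 1]

T1 = [-1 0 0; 0 1 0; 0 0 1]
T2·T1 = [-1 1/2 0; 0 1 0; 0 0 1]
T3·…·T1 = [-2 1 0; 0 -3 0; 0 0 1]
T4·…·T1 = [16/17 37/17 0; -30/17 39/17 0; 0 0 1]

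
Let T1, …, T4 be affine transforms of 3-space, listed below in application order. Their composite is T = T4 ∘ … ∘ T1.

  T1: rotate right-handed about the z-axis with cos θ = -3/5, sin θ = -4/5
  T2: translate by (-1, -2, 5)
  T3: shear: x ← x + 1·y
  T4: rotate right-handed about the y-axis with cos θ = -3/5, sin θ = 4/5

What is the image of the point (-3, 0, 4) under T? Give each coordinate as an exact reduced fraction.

T1 rotate right-handed about the z-axis with cos θ = -3/5, sin θ = -4/5: (-3, 0, 4) → (9/5, 12/5, 4)
T2 translate by (-1, -2, 5): (9/5, 12/5, 4) → (4/5, 2/5, 9)
T3 shear: x ← x + 1·y: (4/5, 2/5, 9) → (6/5, 2/5, 9)
T4 rotate right-handed about the y-axis with cos θ = -3/5, sin θ = 4/5: (6/5, 2/5, 9) → (162/25, 2/5, -159/25)

T(p) = (162/25, 2/5, -159/25)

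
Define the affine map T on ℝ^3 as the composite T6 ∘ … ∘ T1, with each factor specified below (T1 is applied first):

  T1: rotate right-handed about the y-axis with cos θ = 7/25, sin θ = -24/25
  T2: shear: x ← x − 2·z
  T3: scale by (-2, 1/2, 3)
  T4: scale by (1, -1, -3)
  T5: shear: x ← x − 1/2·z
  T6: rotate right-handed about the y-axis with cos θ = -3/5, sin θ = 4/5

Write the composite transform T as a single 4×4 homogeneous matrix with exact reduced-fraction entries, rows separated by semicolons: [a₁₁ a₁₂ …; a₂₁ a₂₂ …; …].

T1 = [7/25 0 -24/25 0; 0 1 0 0; 24/25 0 7/25 0; 0 0 0 1]
T2·T1 = [-41/25 0 -38/25 0; 0 1 0 0; 24/25 0 7/25 0; 0 0 0 1]
T3·…·T1 = [82/25 0 76/25 0; 0 1/2 0 0; 72/25 0 21/25 0; 0 0 0 1]
T4·…·T1 = [82/25 0 76/25 0; 0 -1/2 0 0; -216/25 0 -63/25 0; 0 0 0 1]
T5·…·T1 = [38/5 0 43/10 0; 0 -1/2 0 0; -216/25 0 -63/25 0; 0 0 0 1]
T6·…·T1 = [-1434/125 0 -1149/250 0; 0 -1/2 0 0; -112/125 0 -241/125 0; 0 0 0 1]

T = [-1434/125 0 -1149/250 0; 0 -1/2 0 0; -112/125 0 -241/125 0; 0 0 0 1]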